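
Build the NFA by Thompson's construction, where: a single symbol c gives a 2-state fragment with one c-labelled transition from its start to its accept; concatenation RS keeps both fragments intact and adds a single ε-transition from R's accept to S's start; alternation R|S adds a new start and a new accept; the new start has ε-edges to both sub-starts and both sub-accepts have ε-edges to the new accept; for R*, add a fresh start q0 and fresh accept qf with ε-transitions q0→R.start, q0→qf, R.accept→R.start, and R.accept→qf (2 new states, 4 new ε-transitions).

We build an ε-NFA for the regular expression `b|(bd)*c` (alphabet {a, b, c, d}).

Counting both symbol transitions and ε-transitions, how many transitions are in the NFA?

14

Building bottom-up:
Each of the 4 symbol leaves contributes 1 transition (1 symbol, 0 ε).
  bd — 3 transitions (2 symbol, 1 ε)
  (bd)* — 7 transitions (2 symbol, 5 ε)
  (bd)*c — 9 transitions (3 symbol, 6 ε)
  b|(bd)*c — 14 transitions (4 symbol, 10 ε)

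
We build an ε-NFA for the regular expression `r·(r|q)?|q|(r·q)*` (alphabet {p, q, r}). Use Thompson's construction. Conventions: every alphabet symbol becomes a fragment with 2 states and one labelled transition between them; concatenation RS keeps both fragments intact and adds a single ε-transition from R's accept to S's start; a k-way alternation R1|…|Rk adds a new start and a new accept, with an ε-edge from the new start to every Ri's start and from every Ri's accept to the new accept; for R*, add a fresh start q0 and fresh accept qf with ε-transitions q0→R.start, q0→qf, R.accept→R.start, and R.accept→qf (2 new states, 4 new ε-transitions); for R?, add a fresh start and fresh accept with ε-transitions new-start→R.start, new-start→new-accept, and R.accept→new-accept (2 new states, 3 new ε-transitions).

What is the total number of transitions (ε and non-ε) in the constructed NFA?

25

Recursing over subexpressions:
Each of the 6 symbol leaves contributes 1 transition (1 symbol, 0 ε).
  r|q : 6 transitions (2 symbol, 4 ε)
  (r|q)? : 9 transitions (2 symbol, 7 ε)
  r·(r|q)? : 11 transitions (3 symbol, 8 ε)
  r·q : 3 transitions (2 symbol, 1 ε)
  (r·q)* : 7 transitions (2 symbol, 5 ε)
  r·(r|q)?|q|(r·q)* : 25 transitions (6 symbol, 19 ε)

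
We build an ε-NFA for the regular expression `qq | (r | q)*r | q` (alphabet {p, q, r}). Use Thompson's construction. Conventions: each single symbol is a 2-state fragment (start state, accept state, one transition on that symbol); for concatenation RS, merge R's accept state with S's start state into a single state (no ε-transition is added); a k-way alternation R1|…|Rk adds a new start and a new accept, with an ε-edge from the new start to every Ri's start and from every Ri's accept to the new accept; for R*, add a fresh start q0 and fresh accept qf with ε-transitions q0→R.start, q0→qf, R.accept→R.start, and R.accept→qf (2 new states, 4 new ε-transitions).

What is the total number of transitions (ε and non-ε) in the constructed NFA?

20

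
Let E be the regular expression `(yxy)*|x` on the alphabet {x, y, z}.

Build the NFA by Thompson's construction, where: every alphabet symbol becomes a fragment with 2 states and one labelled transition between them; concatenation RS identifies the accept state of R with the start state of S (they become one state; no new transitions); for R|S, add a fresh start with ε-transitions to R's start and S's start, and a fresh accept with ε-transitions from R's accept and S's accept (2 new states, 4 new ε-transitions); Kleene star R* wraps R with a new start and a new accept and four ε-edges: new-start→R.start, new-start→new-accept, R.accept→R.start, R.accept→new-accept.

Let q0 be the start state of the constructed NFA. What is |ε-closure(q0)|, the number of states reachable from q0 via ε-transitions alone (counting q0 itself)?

6

Compute the ε-closure size of each fragment's start state recursively; a symbol fragment's start has no outgoing ε-edge, so its closure is just itself (size 1).
  yxy → |ε-closure| equals the left operand's closure size = 1 (its accept is not ε-reachable, so the closure stops there)
  (yxy)* → new start has ε-edges to the inner start and to the new accept, so |ε-closure| = 2 + 1 = 3
  (yxy)*|x → new start ε-reaches every alternative's start; at least one alternative accepts ε, so the union's new accept is reached too: |ε-closure| = 1 + 3 + 1 + 1 = 6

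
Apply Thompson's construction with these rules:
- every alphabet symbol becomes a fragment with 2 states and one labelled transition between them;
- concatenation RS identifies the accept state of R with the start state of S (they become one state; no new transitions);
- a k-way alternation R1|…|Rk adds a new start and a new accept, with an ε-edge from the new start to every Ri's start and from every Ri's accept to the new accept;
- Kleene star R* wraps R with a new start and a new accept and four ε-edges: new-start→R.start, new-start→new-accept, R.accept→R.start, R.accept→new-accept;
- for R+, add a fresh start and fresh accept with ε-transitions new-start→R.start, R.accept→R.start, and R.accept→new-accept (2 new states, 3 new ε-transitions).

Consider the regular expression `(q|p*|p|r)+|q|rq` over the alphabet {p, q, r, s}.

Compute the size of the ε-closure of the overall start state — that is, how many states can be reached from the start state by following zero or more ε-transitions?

Let C(F) = |ε-closure(F.start)| within fragment F, and note whether F accepts ε. Symbol fragments have C = 1 and do not accept ε. Then:
  p* — new start has ε-edges to the inner start and to the new accept, so |closure| = 2 + 1 = 3
  q|p*|p|r — new start ε-reaches every alternative's start; at least one alternative accepts ε, so the union's new accept is reached too: |closure| = 1 + 1 + 3 + 1 + 1 + 1 = 8
  (q|p*|p|r)+ — |closure| = 1 + 8 + 1 (new accept, reached because the body accepts ε) = 10
  rq — |closure| equals the left operand's closure size = 1 (its accept is not ε-reachable, so the closure stops there)
  (q|p*|p|r)+|q|rq — new start ε-reaches every alternative's start; at least one alternative accepts ε, so the union's new accept is reached too: |closure| = 1 + 10 + 1 + 1 + 1 = 14

14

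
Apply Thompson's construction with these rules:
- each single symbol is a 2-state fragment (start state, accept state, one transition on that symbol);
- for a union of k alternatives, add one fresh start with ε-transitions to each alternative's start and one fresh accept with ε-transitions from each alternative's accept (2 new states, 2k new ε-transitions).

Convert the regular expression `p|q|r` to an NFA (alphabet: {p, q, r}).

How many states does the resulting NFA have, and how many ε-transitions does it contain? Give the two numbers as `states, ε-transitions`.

Per subexpression:
Each of the 3 symbol leaves contributes 2 states and 0 ε-transitions.
  p|q|r → 8 states, 6 ε-transitions

8, 6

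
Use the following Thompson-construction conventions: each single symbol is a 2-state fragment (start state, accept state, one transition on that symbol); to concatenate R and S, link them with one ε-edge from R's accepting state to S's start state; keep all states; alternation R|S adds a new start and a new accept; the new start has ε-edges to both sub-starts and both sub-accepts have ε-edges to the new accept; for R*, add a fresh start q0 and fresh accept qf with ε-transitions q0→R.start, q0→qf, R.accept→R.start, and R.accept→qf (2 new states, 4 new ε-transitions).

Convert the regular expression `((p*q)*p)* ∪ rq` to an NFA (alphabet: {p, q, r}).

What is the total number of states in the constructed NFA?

Bottom-up over the parse tree:
Each of the 5 symbol leaves contributes a 2-state fragment.
  p* — 4 states
  p*q — 6 states
  (p*q)* — 8 states
  (p*q)*p — 10 states
  ((p*q)*p)* — 12 states
  rq — 4 states
  ((p*q)*p)* ∪ rq — 18 states

18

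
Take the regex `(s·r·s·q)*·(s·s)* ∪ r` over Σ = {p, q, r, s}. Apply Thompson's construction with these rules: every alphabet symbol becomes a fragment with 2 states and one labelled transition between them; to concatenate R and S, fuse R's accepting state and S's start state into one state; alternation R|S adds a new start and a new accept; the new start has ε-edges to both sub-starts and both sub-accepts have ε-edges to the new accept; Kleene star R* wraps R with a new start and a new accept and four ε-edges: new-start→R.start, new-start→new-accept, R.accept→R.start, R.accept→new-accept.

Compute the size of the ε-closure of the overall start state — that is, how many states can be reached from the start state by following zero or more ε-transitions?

Let C(F) = |ε-closure(F.start)| within fragment F, and note whether F accepts ε. Symbol fragments have C = 1 and do not accept ε. Then:
  s·r·s·q — |closure| equals the left operand's closure size = 1 (its accept is not ε-reachable, so the closure stops there)
  (s·r·s·q)* — |closure| = 1 (new start) + 1 (body) + 1 (new accept) = 3
  s·s — |closure| equals the left operand's closure size = 1 (its accept is not ε-reachable, so the closure stops there)
  (s·s)* — new start has ε-edges to the inner start and to the new accept, so |closure| = 2 + 1 = 3
  (s·r·s·q)*·(s·s)* — the left operand accepts ε, so the closure extends into the next operand (the shared merged state is already counted); |closure| = 3 + (3−1) = 5
  (s·r·s·q)*·(s·s)* ∪ r — |closure| = 1 (new start) + (5 + 1) + 1 (new accept, since some branch ε-reaches its own accept) = 8

8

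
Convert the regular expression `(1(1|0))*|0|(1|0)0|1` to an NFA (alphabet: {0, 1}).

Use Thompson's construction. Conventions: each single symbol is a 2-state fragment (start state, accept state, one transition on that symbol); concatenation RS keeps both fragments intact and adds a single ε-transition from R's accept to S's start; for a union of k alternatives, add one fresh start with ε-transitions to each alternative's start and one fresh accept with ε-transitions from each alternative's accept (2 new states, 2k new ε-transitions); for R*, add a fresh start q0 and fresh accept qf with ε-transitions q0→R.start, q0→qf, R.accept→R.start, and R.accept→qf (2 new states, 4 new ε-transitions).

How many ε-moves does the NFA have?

22

Per subexpression:
Each of the 8 symbol leaves contributes 0 ε-transitions.
  1|0 — 4 ε-transitions
  1(1|0) — 5 ε-transitions
  (1(1|0))* — 9 ε-transitions
  1|0 — 4 ε-transitions
  (1|0)0 — 5 ε-transitions
  (1(1|0))*|0|(1|0)0|1 — 22 ε-transitions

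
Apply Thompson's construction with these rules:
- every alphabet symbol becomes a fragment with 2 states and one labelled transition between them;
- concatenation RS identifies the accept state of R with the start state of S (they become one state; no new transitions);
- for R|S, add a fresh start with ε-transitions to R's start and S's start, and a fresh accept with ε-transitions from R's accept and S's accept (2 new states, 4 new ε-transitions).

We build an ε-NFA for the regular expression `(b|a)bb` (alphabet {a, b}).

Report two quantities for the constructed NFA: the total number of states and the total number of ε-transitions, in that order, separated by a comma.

8, 4

Building bottom-up:
Each of the 4 symbol leaves contributes 2 states and 0 ε-transitions.
  b|a = 6 states, 4 ε-transitions
  (b|a)bb = 8 states, 4 ε-transitions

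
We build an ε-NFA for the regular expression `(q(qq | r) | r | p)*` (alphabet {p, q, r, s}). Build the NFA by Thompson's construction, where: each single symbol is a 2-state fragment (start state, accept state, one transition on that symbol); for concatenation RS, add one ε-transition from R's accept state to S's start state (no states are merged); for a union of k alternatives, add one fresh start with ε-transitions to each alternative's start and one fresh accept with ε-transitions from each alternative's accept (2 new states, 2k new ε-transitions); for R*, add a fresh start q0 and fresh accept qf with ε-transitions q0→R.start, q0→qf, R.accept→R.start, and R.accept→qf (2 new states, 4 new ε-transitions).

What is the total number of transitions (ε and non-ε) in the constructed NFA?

22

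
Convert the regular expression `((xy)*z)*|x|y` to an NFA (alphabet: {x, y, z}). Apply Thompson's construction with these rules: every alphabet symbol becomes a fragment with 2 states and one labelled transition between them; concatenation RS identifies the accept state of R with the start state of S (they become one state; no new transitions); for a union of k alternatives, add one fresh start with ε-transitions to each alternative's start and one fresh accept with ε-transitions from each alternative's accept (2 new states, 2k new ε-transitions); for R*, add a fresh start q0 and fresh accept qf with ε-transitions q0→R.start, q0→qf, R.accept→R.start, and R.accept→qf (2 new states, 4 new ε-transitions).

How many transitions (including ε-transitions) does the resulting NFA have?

19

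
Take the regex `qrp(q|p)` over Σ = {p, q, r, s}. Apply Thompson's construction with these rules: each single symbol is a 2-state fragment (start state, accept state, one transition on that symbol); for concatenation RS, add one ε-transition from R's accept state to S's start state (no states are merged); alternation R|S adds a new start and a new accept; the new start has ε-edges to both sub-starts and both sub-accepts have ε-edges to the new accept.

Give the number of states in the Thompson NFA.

12

Per subexpression:
Each of the 5 symbol leaves contributes a 2-state fragment.
  q|p = 6 states
  qrp(q|p) = 12 states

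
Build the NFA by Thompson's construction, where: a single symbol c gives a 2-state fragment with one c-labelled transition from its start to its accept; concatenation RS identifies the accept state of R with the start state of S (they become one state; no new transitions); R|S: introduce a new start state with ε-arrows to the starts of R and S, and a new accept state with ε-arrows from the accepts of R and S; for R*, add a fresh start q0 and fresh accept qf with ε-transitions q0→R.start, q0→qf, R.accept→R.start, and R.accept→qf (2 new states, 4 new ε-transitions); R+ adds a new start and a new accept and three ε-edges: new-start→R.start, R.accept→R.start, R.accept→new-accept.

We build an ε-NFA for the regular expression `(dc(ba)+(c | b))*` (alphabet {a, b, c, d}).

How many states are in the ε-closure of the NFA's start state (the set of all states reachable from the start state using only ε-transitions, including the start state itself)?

3

Let C(F) = |ε-closure(F.start)| within fragment F, and note whether F accepts ε. Symbol fragments have C = 1 and do not accept ε. Then:
  ba → C equals the left operand's closure size = 1 (its accept is not ε-reachable, so the closure stops there)
  (ba)+ → new start ε-reaches only the body's start; the new accept needs a symbol first: C = 1 + 1 = 2
  c | b → new start ε-reaches every alternative's start; none of them accept ε, so the new accept is not reached: C = 1 + 1 + 1 = 3
  dc(ba)+(c | b) → C equals the left operand's closure size = 1 (its accept is not ε-reachable, so the closure stops there)
  (dc(ba)+(c | b))* → new start has ε-edges to the inner start and to the new accept, so C = 2 + 1 = 3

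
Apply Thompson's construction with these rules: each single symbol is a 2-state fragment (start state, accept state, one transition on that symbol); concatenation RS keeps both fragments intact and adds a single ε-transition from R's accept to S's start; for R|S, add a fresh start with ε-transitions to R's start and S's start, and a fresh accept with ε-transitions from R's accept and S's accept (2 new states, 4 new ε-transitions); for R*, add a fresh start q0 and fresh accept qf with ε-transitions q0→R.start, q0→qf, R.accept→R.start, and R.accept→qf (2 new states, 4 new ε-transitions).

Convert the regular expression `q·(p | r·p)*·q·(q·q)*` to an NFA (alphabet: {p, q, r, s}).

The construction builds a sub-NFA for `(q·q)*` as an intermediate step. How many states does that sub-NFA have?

Fragment for `(q·q)*`:
Each of the 2 symbol leaves contributes a 2-state fragment.
  q·q = 4 states
  (q·q)* = 6 states

6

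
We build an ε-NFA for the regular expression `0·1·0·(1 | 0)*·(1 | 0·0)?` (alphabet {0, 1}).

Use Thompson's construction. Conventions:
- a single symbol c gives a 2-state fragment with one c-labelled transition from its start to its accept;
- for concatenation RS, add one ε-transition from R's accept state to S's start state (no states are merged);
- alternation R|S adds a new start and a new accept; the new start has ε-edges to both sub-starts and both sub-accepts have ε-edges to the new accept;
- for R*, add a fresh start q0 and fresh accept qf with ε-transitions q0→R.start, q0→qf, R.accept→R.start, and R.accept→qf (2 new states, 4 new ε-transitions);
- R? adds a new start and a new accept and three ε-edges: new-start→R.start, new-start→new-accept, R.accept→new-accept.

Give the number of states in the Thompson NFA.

24

By structural recursion:
Each of the 8 symbol leaves contributes a 2-state fragment.
  1 | 0 — 6 states
  (1 | 0)* — 8 states
  0·0 — 4 states
  1 | 0·0 — 8 states
  (1 | 0·0)? — 10 states
  0·1·0·(1 | 0)*·(1 | 0·0)? — 24 states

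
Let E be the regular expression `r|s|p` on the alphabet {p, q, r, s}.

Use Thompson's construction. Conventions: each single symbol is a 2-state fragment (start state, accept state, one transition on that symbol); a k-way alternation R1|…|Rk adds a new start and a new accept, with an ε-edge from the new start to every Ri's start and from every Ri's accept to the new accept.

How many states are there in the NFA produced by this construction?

8

Building bottom-up:
Each of the 3 symbol leaves contributes a 2-state fragment.
  r|s|p : 8 states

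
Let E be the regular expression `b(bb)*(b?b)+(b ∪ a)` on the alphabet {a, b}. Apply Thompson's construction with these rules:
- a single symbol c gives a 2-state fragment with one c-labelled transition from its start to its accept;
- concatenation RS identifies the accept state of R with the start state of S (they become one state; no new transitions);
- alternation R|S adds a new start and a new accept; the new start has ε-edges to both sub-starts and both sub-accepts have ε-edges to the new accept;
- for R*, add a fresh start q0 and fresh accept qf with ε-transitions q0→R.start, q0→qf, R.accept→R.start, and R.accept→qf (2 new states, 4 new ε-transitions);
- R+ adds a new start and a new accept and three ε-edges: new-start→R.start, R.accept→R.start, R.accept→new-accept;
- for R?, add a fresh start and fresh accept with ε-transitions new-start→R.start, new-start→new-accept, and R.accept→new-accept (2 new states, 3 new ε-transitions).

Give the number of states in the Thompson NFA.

17

Recursing over subexpressions:
Each of the 7 symbol leaves contributes a 2-state fragment.
  bb : 3 states
  (bb)* : 5 states
  b? : 4 states
  b?b : 5 states
  (b?b)+ : 7 states
  b ∪ a : 6 states
  b(bb)*(b?b)+(b ∪ a) : 17 states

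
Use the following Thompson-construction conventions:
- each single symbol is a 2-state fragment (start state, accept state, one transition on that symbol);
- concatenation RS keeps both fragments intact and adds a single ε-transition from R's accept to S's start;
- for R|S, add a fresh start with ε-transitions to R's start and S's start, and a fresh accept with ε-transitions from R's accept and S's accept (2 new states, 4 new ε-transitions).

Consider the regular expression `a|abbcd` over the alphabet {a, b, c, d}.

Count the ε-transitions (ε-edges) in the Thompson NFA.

8

Per subexpression:
Each of the 6 symbol leaves contributes 0 ε-transitions.
  abbcd — 4 ε-transitions
  a|abbcd — 8 ε-transitions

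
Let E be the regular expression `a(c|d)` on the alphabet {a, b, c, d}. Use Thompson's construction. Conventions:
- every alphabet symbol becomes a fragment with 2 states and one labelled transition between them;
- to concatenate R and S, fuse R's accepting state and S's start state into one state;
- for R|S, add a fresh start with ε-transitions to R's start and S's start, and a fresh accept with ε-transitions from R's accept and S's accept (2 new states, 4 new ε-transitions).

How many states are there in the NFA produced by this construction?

Bottom-up over the parse tree:
Each of the 3 symbol leaves contributes a 2-state fragment.
  c|d → 6 states
  a(c|d) → 7 states

7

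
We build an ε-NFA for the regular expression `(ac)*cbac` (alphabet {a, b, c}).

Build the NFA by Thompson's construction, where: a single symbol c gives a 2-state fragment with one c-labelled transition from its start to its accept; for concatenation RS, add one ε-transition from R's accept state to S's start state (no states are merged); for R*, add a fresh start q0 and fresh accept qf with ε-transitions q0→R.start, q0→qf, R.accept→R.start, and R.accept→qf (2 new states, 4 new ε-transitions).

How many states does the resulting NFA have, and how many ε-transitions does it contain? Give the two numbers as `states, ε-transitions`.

14, 9

Bottom-up over the parse tree:
Each of the 6 symbol leaves contributes 2 states and 0 ε-transitions.
  ac = 4 states, 1 ε-transition
  (ac)* = 6 states, 5 ε-transitions
  (ac)*cbac = 14 states, 9 ε-transitions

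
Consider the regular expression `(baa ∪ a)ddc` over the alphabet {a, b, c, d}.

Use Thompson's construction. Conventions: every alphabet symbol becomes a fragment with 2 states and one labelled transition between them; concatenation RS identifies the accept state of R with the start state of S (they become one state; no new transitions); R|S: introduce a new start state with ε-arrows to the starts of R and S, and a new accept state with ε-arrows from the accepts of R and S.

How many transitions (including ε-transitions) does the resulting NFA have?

Bottom-up over the parse tree:
Each of the 7 symbol leaves contributes 1 transition (1 symbol, 0 ε).
  baa : 3 transitions (3 symbol, 0 ε)
  baa ∪ a : 8 transitions (4 symbol, 4 ε)
  (baa ∪ a)ddc : 11 transitions (7 symbol, 4 ε)

11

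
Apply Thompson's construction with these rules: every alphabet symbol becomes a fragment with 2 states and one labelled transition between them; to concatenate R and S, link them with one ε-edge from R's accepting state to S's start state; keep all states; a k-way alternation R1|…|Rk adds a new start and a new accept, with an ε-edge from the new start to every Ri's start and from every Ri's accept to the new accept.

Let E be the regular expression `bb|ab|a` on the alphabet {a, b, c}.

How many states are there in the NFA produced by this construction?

Building bottom-up:
Each of the 5 symbol leaves contributes a 2-state fragment.
  bb → 4 states
  ab → 4 states
  bb|ab|a → 12 states

12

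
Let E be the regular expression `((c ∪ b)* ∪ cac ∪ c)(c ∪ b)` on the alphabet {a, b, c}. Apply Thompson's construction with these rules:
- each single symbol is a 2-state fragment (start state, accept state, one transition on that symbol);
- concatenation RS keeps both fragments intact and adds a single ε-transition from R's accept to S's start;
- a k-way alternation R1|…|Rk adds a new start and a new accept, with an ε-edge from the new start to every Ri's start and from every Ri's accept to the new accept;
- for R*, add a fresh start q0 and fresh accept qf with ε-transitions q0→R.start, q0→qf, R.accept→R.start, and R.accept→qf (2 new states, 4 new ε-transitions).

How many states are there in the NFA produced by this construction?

Bottom-up over the parse tree:
Each of the 8 symbol leaves contributes a 2-state fragment.
  c ∪ b : 6 states
  (c ∪ b)* : 8 states
  cac : 6 states
  (c ∪ b)* ∪ cac ∪ c : 18 states
  c ∪ b : 6 states
  ((c ∪ b)* ∪ cac ∪ c)(c ∪ b) : 24 states

24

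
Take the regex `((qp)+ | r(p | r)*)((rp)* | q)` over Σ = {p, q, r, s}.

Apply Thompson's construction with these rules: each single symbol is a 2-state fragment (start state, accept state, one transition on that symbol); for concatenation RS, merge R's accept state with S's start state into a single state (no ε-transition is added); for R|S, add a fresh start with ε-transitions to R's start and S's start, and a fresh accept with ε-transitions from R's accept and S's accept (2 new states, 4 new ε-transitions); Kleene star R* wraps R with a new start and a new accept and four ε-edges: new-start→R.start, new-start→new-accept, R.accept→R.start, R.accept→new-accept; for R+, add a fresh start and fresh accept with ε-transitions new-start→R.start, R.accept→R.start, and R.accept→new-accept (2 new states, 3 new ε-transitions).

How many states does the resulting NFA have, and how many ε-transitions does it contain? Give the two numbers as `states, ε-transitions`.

Bottom-up over the parse tree:
Each of the 8 symbol leaves contributes 2 states and 0 ε-transitions.
  qp = 3 states, 0 ε-transitions
  (qp)+ = 5 states, 3 ε-transitions
  p | r = 6 states, 4 ε-transitions
  (p | r)* = 8 states, 8 ε-transitions
  r(p | r)* = 9 states, 8 ε-transitions
  (qp)+ | r(p | r)* = 16 states, 15 ε-transitions
  rp = 3 states, 0 ε-transitions
  (rp)* = 5 states, 4 ε-transitions
  (rp)* | q = 9 states, 8 ε-transitions
  ((qp)+ | r(p | r)*)((rp)* | q) = 24 states, 23 ε-transitions

24, 23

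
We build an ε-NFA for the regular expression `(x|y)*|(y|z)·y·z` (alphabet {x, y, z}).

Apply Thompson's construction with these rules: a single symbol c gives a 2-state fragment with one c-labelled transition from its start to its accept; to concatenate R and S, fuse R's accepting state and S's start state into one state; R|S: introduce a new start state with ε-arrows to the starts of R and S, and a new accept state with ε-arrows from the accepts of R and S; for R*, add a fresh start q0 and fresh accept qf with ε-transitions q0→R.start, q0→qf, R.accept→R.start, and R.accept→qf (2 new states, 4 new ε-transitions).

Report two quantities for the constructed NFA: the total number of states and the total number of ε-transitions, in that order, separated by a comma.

Per subexpression:
Each of the 6 symbol leaves contributes 2 states and 0 ε-transitions.
  x|y : 6 states, 4 ε-transitions
  (x|y)* : 8 states, 8 ε-transitions
  y|z : 6 states, 4 ε-transitions
  (y|z)·y·z : 8 states, 4 ε-transitions
  (x|y)*|(y|z)·y·z : 18 states, 16 ε-transitions

18, 16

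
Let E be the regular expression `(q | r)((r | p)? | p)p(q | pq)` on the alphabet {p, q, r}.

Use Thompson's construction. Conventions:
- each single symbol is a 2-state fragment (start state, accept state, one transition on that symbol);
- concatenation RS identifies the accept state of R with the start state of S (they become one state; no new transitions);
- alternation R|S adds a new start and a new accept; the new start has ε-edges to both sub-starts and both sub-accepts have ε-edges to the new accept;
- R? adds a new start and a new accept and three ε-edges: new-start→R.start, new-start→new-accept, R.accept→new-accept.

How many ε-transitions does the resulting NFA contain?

By structural recursion:
Each of the 9 symbol leaves contributes 0 ε-transitions.
  q | r : 4 ε-transitions
  r | p : 4 ε-transitions
  (r | p)? : 7 ε-transitions
  (r | p)? | p : 11 ε-transitions
  pq : 0 ε-transitions
  q | pq : 4 ε-transitions
  (q | r)((r | p)? | p)p(q | pq) : 19 ε-transitions

19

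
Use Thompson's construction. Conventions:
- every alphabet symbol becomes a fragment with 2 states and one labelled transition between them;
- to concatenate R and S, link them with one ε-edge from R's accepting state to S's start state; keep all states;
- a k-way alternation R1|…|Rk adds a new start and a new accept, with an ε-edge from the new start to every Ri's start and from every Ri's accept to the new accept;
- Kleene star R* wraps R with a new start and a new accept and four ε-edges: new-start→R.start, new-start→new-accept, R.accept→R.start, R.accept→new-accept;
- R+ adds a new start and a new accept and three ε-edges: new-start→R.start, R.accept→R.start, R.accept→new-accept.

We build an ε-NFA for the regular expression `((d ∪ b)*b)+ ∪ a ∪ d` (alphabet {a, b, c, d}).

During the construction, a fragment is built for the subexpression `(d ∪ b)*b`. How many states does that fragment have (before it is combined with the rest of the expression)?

Fragment for `(d ∪ b)*b`:
Each of the 3 symbol leaves contributes a 2-state fragment.
  d ∪ b — 6 states
  (d ∪ b)* — 8 states
  (d ∪ b)*b — 10 states

10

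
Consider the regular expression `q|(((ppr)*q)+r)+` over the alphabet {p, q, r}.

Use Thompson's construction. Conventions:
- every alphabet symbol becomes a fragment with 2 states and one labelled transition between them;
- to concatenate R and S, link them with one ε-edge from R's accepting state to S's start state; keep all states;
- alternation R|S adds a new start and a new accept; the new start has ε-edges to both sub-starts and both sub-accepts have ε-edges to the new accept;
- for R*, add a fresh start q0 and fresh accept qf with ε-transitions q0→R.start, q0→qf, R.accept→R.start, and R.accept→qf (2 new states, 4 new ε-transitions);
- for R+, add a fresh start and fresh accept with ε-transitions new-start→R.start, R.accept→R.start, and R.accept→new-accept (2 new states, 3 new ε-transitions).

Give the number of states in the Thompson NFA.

20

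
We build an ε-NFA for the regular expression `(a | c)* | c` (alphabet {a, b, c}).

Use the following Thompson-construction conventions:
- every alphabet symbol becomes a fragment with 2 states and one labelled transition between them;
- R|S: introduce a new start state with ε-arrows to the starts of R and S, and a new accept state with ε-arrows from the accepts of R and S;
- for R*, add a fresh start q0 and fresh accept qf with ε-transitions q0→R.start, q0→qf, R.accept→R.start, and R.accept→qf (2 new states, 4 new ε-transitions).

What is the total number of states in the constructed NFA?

12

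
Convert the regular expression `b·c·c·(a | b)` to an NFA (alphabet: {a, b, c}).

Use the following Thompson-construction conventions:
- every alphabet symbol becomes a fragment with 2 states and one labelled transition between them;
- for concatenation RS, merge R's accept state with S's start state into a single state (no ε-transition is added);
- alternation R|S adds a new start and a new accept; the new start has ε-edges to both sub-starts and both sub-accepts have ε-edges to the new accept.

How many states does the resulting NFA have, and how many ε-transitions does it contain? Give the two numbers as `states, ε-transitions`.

9, 4

Recursing over subexpressions:
Each of the 5 symbol leaves contributes 2 states and 0 ε-transitions.
  a | b : 6 states, 4 ε-transitions
  b·c·c·(a | b) : 9 states, 4 ε-transitions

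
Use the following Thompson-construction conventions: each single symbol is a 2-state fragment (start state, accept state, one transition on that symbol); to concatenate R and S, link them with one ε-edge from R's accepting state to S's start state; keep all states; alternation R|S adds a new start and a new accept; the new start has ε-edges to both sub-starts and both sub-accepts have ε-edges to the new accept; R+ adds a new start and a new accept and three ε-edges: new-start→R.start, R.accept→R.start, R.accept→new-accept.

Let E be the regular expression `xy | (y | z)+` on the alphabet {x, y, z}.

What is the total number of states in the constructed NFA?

By structural recursion:
Each of the 4 symbol leaves contributes a 2-state fragment.
  xy : 4 states
  y | z : 6 states
  (y | z)+ : 8 states
  xy | (y | z)+ : 14 states

14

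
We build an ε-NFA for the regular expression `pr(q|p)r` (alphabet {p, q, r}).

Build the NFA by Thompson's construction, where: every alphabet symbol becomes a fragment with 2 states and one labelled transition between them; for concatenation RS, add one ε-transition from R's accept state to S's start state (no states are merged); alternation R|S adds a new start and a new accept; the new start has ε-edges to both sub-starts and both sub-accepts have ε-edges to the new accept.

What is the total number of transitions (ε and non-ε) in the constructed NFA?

12

By structural recursion:
Each of the 5 symbol leaves contributes 1 transition (1 symbol, 0 ε).
  q|p : 6 transitions (2 symbol, 4 ε)
  pr(q|p)r : 12 transitions (5 symbol, 7 ε)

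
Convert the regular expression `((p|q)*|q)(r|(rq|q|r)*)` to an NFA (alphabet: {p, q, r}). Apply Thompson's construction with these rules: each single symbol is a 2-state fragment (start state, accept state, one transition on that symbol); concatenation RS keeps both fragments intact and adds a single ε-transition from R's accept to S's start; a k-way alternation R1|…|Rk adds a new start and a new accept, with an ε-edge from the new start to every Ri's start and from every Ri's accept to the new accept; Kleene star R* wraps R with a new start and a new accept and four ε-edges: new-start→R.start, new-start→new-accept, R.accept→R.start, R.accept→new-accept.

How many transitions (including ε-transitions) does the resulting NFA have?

36

Per subexpression:
Each of the 8 symbol leaves contributes 1 transition (1 symbol, 0 ε).
  p|q : 6 transitions (2 symbol, 4 ε)
  (p|q)* : 10 transitions (2 symbol, 8 ε)
  (p|q)*|q : 15 transitions (3 symbol, 12 ε)
  rq : 3 transitions (2 symbol, 1 ε)
  rq|q|r : 11 transitions (4 symbol, 7 ε)
  (rq|q|r)* : 15 transitions (4 symbol, 11 ε)
  r|(rq|q|r)* : 20 transitions (5 symbol, 15 ε)
  ((p|q)*|q)(r|(rq|q|r)*) : 36 transitions (8 symbol, 28 ε)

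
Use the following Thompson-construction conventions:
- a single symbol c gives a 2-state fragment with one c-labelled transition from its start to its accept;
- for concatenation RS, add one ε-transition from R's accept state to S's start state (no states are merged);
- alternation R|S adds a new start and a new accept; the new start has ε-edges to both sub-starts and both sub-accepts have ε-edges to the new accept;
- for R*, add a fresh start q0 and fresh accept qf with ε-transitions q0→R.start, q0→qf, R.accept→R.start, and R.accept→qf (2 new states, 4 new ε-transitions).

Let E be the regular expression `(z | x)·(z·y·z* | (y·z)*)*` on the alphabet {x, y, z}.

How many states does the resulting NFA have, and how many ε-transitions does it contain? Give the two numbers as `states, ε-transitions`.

24, 24

Per subexpression:
Each of the 7 symbol leaves contributes 2 states and 0 ε-transitions.
  z | x : 6 states, 4 ε-transitions
  z* : 4 states, 4 ε-transitions
  z·y·z* : 8 states, 6 ε-transitions
  y·z : 4 states, 1 ε-transition
  (y·z)* : 6 states, 5 ε-transitions
  z·y·z* | (y·z)* : 16 states, 15 ε-transitions
  (z·y·z* | (y·z)*)* : 18 states, 19 ε-transitions
  (z | x)·(z·y·z* | (y·z)*)* : 24 states, 24 ε-transitions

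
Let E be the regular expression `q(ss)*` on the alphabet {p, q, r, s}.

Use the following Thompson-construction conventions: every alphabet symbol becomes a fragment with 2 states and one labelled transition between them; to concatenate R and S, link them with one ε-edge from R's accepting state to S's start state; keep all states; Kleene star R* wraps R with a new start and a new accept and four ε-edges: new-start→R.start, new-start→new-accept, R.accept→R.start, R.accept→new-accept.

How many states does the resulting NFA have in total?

8

Per subexpression:
Each of the 3 symbol leaves contributes a 2-state fragment.
  ss → 4 states
  (ss)* → 6 states
  q(ss)* → 8 states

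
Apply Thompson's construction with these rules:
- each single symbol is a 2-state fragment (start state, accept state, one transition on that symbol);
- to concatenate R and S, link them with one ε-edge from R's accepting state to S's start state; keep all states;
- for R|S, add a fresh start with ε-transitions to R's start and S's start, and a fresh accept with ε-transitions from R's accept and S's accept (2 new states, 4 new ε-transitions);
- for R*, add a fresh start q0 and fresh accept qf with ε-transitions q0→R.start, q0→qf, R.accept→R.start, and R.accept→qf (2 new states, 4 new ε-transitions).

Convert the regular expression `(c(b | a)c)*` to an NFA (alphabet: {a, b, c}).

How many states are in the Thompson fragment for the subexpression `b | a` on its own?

6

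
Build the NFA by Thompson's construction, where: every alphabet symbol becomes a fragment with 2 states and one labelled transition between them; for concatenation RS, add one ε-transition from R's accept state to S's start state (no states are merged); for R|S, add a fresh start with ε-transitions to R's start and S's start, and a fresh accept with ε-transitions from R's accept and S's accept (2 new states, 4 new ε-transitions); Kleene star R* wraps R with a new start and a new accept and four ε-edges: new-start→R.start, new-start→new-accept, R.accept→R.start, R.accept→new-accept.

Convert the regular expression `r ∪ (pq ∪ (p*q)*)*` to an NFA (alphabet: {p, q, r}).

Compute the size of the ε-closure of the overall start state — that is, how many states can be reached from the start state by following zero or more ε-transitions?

Let C(F) = |ε-closure(F.start)| within fragment F, and note whether F accepts ε. Symbol fragments have C = 1 and do not accept ε. Then:
  pq : same as the first factor's closure: C = 1
  p* : new start has ε-edges to the inner start and to the new accept, so C = 2 + 1 = 3
  p*q : the left operand accepts ε, so the closure extends into the next operand (via the concat ε-link); C = 3 + 1 = 4
  (p*q)* : C = 1 (new start) + 4 (body) + 1 (new accept) = 6
  pq ∪ (p*q)* : C = 1 (new start) + (1 + 6) + 1 (new accept, since some branch ε-reaches its own accept) = 9
  (pq ∪ (p*q)*)* : new start has ε-edges to the inner start and to the new accept, so C = 2 + 9 = 11
  r ∪ (pq ∪ (p*q)*)* : new start ε-reaches every alternative's start; at least one alternative accepts ε, so the union's new accept is reached too: C = 1 + 1 + 11 + 1 = 14

14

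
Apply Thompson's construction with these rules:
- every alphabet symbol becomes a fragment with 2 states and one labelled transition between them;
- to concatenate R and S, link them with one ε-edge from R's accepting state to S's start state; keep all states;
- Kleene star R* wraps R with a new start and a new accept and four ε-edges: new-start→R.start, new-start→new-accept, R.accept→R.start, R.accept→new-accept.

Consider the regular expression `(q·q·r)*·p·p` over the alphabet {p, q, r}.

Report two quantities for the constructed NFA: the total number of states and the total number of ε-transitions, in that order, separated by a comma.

12, 8

Bottom-up over the parse tree:
Each of the 5 symbol leaves contributes 2 states and 0 ε-transitions.
  q·q·r = 6 states, 2 ε-transitions
  (q·q·r)* = 8 states, 6 ε-transitions
  (q·q·r)*·p·p = 12 states, 8 ε-transitions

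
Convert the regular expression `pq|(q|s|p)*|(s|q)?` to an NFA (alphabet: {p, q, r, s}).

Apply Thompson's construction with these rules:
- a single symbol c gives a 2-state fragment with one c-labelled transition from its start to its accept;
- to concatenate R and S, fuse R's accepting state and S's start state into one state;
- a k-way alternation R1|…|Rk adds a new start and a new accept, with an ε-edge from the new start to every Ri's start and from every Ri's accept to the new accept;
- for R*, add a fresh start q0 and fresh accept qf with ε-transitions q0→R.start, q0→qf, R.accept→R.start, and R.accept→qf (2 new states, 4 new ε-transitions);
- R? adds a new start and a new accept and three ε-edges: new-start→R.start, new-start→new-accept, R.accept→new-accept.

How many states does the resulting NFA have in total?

23

Per subexpression:
Each of the 7 symbol leaves contributes a 2-state fragment.
  pq — 3 states
  q|s|p — 8 states
  (q|s|p)* — 10 states
  s|q — 6 states
  (s|q)? — 8 states
  pq|(q|s|p)*|(s|q)? — 23 states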